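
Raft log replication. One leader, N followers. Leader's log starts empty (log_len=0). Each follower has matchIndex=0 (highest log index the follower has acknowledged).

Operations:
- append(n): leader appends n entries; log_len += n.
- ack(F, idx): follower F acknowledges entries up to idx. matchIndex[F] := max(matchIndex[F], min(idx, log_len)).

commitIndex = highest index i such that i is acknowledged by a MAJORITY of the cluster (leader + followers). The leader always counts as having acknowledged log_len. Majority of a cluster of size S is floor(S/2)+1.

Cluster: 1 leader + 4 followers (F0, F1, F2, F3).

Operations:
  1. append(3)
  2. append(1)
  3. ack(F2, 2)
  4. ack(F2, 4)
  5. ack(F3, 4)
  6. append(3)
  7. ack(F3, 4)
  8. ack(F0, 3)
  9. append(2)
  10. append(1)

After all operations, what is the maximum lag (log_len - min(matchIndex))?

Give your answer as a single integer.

Op 1: append 3 -> log_len=3
Op 2: append 1 -> log_len=4
Op 3: F2 acks idx 2 -> match: F0=0 F1=0 F2=2 F3=0; commitIndex=0
Op 4: F2 acks idx 4 -> match: F0=0 F1=0 F2=4 F3=0; commitIndex=0
Op 5: F3 acks idx 4 -> match: F0=0 F1=0 F2=4 F3=4; commitIndex=4
Op 6: append 3 -> log_len=7
Op 7: F3 acks idx 4 -> match: F0=0 F1=0 F2=4 F3=4; commitIndex=4
Op 8: F0 acks idx 3 -> match: F0=3 F1=0 F2=4 F3=4; commitIndex=4
Op 9: append 2 -> log_len=9
Op 10: append 1 -> log_len=10

Answer: 10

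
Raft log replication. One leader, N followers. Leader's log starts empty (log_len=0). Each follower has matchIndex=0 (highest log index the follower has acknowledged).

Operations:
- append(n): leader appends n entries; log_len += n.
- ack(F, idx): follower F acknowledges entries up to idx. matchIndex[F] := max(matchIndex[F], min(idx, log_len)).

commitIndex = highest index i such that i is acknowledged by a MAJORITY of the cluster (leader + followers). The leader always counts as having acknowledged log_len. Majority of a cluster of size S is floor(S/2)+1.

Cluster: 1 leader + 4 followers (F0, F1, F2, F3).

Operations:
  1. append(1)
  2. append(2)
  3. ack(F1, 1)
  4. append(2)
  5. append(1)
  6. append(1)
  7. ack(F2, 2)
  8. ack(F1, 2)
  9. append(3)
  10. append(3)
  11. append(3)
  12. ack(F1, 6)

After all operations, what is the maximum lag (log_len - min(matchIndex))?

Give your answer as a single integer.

Answer: 16

Derivation:
Op 1: append 1 -> log_len=1
Op 2: append 2 -> log_len=3
Op 3: F1 acks idx 1 -> match: F0=0 F1=1 F2=0 F3=0; commitIndex=0
Op 4: append 2 -> log_len=5
Op 5: append 1 -> log_len=6
Op 6: append 1 -> log_len=7
Op 7: F2 acks idx 2 -> match: F0=0 F1=1 F2=2 F3=0; commitIndex=1
Op 8: F1 acks idx 2 -> match: F0=0 F1=2 F2=2 F3=0; commitIndex=2
Op 9: append 3 -> log_len=10
Op 10: append 3 -> log_len=13
Op 11: append 3 -> log_len=16
Op 12: F1 acks idx 6 -> match: F0=0 F1=6 F2=2 F3=0; commitIndex=2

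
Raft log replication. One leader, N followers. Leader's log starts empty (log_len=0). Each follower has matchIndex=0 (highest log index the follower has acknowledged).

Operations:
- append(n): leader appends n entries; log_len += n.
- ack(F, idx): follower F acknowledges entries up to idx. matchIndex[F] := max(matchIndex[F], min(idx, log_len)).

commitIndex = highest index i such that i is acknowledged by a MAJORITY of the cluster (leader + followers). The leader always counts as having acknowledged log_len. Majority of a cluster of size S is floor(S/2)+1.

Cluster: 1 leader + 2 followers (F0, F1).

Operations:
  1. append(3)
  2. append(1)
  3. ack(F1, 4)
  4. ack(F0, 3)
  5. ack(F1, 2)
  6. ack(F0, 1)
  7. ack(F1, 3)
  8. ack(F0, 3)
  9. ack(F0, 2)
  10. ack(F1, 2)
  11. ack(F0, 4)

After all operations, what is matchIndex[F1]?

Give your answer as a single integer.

Answer: 4

Derivation:
Op 1: append 3 -> log_len=3
Op 2: append 1 -> log_len=4
Op 3: F1 acks idx 4 -> match: F0=0 F1=4; commitIndex=4
Op 4: F0 acks idx 3 -> match: F0=3 F1=4; commitIndex=4
Op 5: F1 acks idx 2 -> match: F0=3 F1=4; commitIndex=4
Op 6: F0 acks idx 1 -> match: F0=3 F1=4; commitIndex=4
Op 7: F1 acks idx 3 -> match: F0=3 F1=4; commitIndex=4
Op 8: F0 acks idx 3 -> match: F0=3 F1=4; commitIndex=4
Op 9: F0 acks idx 2 -> match: F0=3 F1=4; commitIndex=4
Op 10: F1 acks idx 2 -> match: F0=3 F1=4; commitIndex=4
Op 11: F0 acks idx 4 -> match: F0=4 F1=4; commitIndex=4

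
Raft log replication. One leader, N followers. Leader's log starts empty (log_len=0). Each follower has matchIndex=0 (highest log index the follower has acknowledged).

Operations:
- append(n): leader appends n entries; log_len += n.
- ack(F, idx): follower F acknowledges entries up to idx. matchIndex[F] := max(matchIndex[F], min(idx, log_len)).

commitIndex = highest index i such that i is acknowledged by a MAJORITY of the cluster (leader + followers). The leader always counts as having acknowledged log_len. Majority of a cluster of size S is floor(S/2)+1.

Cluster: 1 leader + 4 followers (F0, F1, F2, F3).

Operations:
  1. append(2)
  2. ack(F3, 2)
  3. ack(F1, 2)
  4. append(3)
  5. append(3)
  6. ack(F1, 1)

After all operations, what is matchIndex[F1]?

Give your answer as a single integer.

Op 1: append 2 -> log_len=2
Op 2: F3 acks idx 2 -> match: F0=0 F1=0 F2=0 F3=2; commitIndex=0
Op 3: F1 acks idx 2 -> match: F0=0 F1=2 F2=0 F3=2; commitIndex=2
Op 4: append 3 -> log_len=5
Op 5: append 3 -> log_len=8
Op 6: F1 acks idx 1 -> match: F0=0 F1=2 F2=0 F3=2; commitIndex=2

Answer: 2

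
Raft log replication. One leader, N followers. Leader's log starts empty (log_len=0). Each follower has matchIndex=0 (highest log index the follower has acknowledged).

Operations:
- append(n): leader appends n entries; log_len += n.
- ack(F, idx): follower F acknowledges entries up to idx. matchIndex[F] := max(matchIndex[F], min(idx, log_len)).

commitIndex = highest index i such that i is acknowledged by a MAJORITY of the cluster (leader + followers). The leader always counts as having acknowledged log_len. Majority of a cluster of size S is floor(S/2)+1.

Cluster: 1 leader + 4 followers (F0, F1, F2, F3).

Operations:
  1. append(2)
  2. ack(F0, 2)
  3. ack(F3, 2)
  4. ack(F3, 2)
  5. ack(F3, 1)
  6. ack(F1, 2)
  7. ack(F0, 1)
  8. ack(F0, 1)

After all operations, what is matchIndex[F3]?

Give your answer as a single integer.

Op 1: append 2 -> log_len=2
Op 2: F0 acks idx 2 -> match: F0=2 F1=0 F2=0 F3=0; commitIndex=0
Op 3: F3 acks idx 2 -> match: F0=2 F1=0 F2=0 F3=2; commitIndex=2
Op 4: F3 acks idx 2 -> match: F0=2 F1=0 F2=0 F3=2; commitIndex=2
Op 5: F3 acks idx 1 -> match: F0=2 F1=0 F2=0 F3=2; commitIndex=2
Op 6: F1 acks idx 2 -> match: F0=2 F1=2 F2=0 F3=2; commitIndex=2
Op 7: F0 acks idx 1 -> match: F0=2 F1=2 F2=0 F3=2; commitIndex=2
Op 8: F0 acks idx 1 -> match: F0=2 F1=2 F2=0 F3=2; commitIndex=2

Answer: 2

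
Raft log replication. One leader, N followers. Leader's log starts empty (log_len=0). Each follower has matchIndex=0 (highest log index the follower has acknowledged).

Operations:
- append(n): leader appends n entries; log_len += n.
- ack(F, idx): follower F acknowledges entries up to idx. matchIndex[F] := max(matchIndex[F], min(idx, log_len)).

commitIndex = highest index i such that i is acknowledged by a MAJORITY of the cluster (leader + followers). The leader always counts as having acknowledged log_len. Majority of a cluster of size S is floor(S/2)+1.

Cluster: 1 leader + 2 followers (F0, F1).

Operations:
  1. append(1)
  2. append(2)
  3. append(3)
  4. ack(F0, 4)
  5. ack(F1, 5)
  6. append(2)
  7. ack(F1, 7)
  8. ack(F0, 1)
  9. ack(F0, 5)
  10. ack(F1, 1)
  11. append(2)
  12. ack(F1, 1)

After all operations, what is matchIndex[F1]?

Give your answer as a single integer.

Op 1: append 1 -> log_len=1
Op 2: append 2 -> log_len=3
Op 3: append 3 -> log_len=6
Op 4: F0 acks idx 4 -> match: F0=4 F1=0; commitIndex=4
Op 5: F1 acks idx 5 -> match: F0=4 F1=5; commitIndex=5
Op 6: append 2 -> log_len=8
Op 7: F1 acks idx 7 -> match: F0=4 F1=7; commitIndex=7
Op 8: F0 acks idx 1 -> match: F0=4 F1=7; commitIndex=7
Op 9: F0 acks idx 5 -> match: F0=5 F1=7; commitIndex=7
Op 10: F1 acks idx 1 -> match: F0=5 F1=7; commitIndex=7
Op 11: append 2 -> log_len=10
Op 12: F1 acks idx 1 -> match: F0=5 F1=7; commitIndex=7

Answer: 7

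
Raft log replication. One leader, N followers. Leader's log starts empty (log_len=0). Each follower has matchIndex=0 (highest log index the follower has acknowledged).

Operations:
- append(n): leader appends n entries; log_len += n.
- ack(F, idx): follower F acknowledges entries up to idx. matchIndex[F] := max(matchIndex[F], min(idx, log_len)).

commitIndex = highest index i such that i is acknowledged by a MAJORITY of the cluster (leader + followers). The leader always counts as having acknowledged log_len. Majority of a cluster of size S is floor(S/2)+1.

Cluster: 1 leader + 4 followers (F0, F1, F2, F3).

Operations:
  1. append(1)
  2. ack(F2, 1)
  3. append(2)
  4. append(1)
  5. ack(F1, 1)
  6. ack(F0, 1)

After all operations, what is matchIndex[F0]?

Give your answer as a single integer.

Op 1: append 1 -> log_len=1
Op 2: F2 acks idx 1 -> match: F0=0 F1=0 F2=1 F3=0; commitIndex=0
Op 3: append 2 -> log_len=3
Op 4: append 1 -> log_len=4
Op 5: F1 acks idx 1 -> match: F0=0 F1=1 F2=1 F3=0; commitIndex=1
Op 6: F0 acks idx 1 -> match: F0=1 F1=1 F2=1 F3=0; commitIndex=1

Answer: 1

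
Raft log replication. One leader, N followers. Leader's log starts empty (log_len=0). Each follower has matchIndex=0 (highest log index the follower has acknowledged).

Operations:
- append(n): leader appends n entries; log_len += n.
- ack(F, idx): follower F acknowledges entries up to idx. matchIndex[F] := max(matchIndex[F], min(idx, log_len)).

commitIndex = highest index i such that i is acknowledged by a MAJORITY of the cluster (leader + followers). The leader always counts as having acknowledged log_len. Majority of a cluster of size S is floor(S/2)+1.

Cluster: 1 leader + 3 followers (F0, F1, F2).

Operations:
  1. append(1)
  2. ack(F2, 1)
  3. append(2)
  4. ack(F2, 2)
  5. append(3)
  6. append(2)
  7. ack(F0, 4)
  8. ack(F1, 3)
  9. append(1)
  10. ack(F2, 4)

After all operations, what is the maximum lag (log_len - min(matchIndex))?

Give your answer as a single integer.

Answer: 6

Derivation:
Op 1: append 1 -> log_len=1
Op 2: F2 acks idx 1 -> match: F0=0 F1=0 F2=1; commitIndex=0
Op 3: append 2 -> log_len=3
Op 4: F2 acks idx 2 -> match: F0=0 F1=0 F2=2; commitIndex=0
Op 5: append 3 -> log_len=6
Op 6: append 2 -> log_len=8
Op 7: F0 acks idx 4 -> match: F0=4 F1=0 F2=2; commitIndex=2
Op 8: F1 acks idx 3 -> match: F0=4 F1=3 F2=2; commitIndex=3
Op 9: append 1 -> log_len=9
Op 10: F2 acks idx 4 -> match: F0=4 F1=3 F2=4; commitIndex=4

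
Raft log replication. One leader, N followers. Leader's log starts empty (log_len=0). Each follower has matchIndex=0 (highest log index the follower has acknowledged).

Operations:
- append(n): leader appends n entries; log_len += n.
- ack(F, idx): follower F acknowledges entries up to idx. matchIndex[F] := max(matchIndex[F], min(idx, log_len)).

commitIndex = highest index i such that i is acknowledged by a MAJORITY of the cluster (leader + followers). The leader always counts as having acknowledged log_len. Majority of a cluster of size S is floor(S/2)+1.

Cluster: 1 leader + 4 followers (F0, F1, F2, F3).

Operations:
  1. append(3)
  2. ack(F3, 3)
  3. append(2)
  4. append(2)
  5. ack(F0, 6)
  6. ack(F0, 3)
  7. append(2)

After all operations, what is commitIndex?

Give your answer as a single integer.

Answer: 3

Derivation:
Op 1: append 3 -> log_len=3
Op 2: F3 acks idx 3 -> match: F0=0 F1=0 F2=0 F3=3; commitIndex=0
Op 3: append 2 -> log_len=5
Op 4: append 2 -> log_len=7
Op 5: F0 acks idx 6 -> match: F0=6 F1=0 F2=0 F3=3; commitIndex=3
Op 6: F0 acks idx 3 -> match: F0=6 F1=0 F2=0 F3=3; commitIndex=3
Op 7: append 2 -> log_len=9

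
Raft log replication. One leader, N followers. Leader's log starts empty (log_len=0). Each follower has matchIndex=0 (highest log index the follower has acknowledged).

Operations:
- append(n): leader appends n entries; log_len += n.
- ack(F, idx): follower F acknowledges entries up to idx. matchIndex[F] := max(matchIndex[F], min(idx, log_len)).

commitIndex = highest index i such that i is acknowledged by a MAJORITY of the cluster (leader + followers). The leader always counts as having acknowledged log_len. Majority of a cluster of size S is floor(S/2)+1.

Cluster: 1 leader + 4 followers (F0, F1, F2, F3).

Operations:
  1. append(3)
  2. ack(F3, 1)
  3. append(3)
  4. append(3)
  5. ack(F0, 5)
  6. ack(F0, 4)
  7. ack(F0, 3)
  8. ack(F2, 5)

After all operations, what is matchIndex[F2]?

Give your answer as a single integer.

Op 1: append 3 -> log_len=3
Op 2: F3 acks idx 1 -> match: F0=0 F1=0 F2=0 F3=1; commitIndex=0
Op 3: append 3 -> log_len=6
Op 4: append 3 -> log_len=9
Op 5: F0 acks idx 5 -> match: F0=5 F1=0 F2=0 F3=1; commitIndex=1
Op 6: F0 acks idx 4 -> match: F0=5 F1=0 F2=0 F3=1; commitIndex=1
Op 7: F0 acks idx 3 -> match: F0=5 F1=0 F2=0 F3=1; commitIndex=1
Op 8: F2 acks idx 5 -> match: F0=5 F1=0 F2=5 F3=1; commitIndex=5

Answer: 5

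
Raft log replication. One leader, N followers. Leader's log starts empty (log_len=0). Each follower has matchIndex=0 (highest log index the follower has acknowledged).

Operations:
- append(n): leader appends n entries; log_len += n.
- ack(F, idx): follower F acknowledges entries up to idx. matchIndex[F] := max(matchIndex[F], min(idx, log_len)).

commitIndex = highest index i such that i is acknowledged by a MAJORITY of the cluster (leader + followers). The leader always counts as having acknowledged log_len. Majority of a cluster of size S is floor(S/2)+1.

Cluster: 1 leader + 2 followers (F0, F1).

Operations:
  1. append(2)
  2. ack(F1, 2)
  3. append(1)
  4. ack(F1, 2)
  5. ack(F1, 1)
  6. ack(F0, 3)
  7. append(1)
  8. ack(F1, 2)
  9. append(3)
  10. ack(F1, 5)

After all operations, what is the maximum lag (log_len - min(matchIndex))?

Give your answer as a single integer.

Op 1: append 2 -> log_len=2
Op 2: F1 acks idx 2 -> match: F0=0 F1=2; commitIndex=2
Op 3: append 1 -> log_len=3
Op 4: F1 acks idx 2 -> match: F0=0 F1=2; commitIndex=2
Op 5: F1 acks idx 1 -> match: F0=0 F1=2; commitIndex=2
Op 6: F0 acks idx 3 -> match: F0=3 F1=2; commitIndex=3
Op 7: append 1 -> log_len=4
Op 8: F1 acks idx 2 -> match: F0=3 F1=2; commitIndex=3
Op 9: append 3 -> log_len=7
Op 10: F1 acks idx 5 -> match: F0=3 F1=5; commitIndex=5

Answer: 4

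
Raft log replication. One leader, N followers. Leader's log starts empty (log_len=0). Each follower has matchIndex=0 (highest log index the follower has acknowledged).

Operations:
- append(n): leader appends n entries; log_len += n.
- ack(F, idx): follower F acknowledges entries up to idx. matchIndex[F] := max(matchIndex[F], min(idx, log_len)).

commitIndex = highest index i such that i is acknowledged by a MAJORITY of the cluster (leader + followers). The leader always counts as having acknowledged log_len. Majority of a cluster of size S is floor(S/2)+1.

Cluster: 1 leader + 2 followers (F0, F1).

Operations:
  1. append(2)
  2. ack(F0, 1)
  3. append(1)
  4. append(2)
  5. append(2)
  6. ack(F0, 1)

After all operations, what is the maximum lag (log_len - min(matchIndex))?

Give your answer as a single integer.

Answer: 7

Derivation:
Op 1: append 2 -> log_len=2
Op 2: F0 acks idx 1 -> match: F0=1 F1=0; commitIndex=1
Op 3: append 1 -> log_len=3
Op 4: append 2 -> log_len=5
Op 5: append 2 -> log_len=7
Op 6: F0 acks idx 1 -> match: F0=1 F1=0; commitIndex=1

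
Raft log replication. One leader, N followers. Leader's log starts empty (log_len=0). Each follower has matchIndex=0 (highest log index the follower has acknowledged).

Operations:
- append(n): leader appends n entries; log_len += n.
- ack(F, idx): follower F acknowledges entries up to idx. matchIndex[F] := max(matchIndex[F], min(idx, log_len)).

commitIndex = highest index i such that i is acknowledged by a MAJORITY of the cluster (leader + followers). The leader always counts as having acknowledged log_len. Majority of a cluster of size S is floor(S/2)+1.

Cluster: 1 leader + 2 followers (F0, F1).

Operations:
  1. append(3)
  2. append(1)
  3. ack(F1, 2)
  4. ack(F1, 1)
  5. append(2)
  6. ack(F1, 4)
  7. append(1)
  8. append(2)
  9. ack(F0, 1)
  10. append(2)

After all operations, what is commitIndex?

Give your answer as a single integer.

Op 1: append 3 -> log_len=3
Op 2: append 1 -> log_len=4
Op 3: F1 acks idx 2 -> match: F0=0 F1=2; commitIndex=2
Op 4: F1 acks idx 1 -> match: F0=0 F1=2; commitIndex=2
Op 5: append 2 -> log_len=6
Op 6: F1 acks idx 4 -> match: F0=0 F1=4; commitIndex=4
Op 7: append 1 -> log_len=7
Op 8: append 2 -> log_len=9
Op 9: F0 acks idx 1 -> match: F0=1 F1=4; commitIndex=4
Op 10: append 2 -> log_len=11

Answer: 4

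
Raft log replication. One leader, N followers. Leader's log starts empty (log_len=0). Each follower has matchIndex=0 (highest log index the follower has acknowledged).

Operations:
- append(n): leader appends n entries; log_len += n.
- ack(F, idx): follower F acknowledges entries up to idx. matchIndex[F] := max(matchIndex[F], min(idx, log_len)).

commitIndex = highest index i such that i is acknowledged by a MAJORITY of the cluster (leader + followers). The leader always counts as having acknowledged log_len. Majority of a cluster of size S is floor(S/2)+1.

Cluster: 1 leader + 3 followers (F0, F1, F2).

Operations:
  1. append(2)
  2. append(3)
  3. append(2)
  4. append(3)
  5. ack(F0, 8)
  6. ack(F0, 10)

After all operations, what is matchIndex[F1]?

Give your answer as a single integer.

Op 1: append 2 -> log_len=2
Op 2: append 3 -> log_len=5
Op 3: append 2 -> log_len=7
Op 4: append 3 -> log_len=10
Op 5: F0 acks idx 8 -> match: F0=8 F1=0 F2=0; commitIndex=0
Op 6: F0 acks idx 10 -> match: F0=10 F1=0 F2=0; commitIndex=0

Answer: 0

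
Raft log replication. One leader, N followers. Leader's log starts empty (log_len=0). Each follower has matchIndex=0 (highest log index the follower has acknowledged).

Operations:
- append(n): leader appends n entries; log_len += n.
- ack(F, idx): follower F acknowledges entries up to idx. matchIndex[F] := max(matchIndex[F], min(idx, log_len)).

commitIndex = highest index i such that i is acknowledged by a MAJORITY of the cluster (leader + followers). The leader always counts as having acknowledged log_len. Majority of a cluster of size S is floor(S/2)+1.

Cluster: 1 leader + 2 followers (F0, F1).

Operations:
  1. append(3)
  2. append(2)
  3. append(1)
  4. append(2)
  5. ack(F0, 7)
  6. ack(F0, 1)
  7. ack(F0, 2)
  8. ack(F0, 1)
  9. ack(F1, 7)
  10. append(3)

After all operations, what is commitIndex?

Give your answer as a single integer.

Op 1: append 3 -> log_len=3
Op 2: append 2 -> log_len=5
Op 3: append 1 -> log_len=6
Op 4: append 2 -> log_len=8
Op 5: F0 acks idx 7 -> match: F0=7 F1=0; commitIndex=7
Op 6: F0 acks idx 1 -> match: F0=7 F1=0; commitIndex=7
Op 7: F0 acks idx 2 -> match: F0=7 F1=0; commitIndex=7
Op 8: F0 acks idx 1 -> match: F0=7 F1=0; commitIndex=7
Op 9: F1 acks idx 7 -> match: F0=7 F1=7; commitIndex=7
Op 10: append 3 -> log_len=11

Answer: 7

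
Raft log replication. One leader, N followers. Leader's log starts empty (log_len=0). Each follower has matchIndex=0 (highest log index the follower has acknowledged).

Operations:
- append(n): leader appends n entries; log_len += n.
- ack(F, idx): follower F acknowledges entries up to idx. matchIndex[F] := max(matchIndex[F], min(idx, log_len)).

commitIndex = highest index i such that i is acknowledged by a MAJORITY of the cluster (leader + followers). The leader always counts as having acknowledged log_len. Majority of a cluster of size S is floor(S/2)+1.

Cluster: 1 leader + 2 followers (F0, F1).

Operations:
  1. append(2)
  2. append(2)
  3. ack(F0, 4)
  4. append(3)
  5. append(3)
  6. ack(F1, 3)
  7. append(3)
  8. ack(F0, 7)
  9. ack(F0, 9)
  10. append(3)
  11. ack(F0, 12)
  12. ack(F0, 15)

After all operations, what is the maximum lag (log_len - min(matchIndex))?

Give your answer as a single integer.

Answer: 13

Derivation:
Op 1: append 2 -> log_len=2
Op 2: append 2 -> log_len=4
Op 3: F0 acks idx 4 -> match: F0=4 F1=0; commitIndex=4
Op 4: append 3 -> log_len=7
Op 5: append 3 -> log_len=10
Op 6: F1 acks idx 3 -> match: F0=4 F1=3; commitIndex=4
Op 7: append 3 -> log_len=13
Op 8: F0 acks idx 7 -> match: F0=7 F1=3; commitIndex=7
Op 9: F0 acks idx 9 -> match: F0=9 F1=3; commitIndex=9
Op 10: append 3 -> log_len=16
Op 11: F0 acks idx 12 -> match: F0=12 F1=3; commitIndex=12
Op 12: F0 acks idx 15 -> match: F0=15 F1=3; commitIndex=15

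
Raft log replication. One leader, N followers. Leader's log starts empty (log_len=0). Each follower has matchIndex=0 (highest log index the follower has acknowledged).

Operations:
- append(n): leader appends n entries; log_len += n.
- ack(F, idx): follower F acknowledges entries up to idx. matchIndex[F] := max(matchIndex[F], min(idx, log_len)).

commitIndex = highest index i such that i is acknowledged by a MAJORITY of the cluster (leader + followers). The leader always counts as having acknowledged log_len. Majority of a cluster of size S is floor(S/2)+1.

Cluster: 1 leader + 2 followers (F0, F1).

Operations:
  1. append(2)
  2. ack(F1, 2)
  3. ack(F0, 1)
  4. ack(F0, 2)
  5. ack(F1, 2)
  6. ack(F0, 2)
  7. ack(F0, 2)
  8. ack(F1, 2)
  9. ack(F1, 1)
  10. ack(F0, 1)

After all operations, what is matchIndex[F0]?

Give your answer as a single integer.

Answer: 2

Derivation:
Op 1: append 2 -> log_len=2
Op 2: F1 acks idx 2 -> match: F0=0 F1=2; commitIndex=2
Op 3: F0 acks idx 1 -> match: F0=1 F1=2; commitIndex=2
Op 4: F0 acks idx 2 -> match: F0=2 F1=2; commitIndex=2
Op 5: F1 acks idx 2 -> match: F0=2 F1=2; commitIndex=2
Op 6: F0 acks idx 2 -> match: F0=2 F1=2; commitIndex=2
Op 7: F0 acks idx 2 -> match: F0=2 F1=2; commitIndex=2
Op 8: F1 acks idx 2 -> match: F0=2 F1=2; commitIndex=2
Op 9: F1 acks idx 1 -> match: F0=2 F1=2; commitIndex=2
Op 10: F0 acks idx 1 -> match: F0=2 F1=2; commitIndex=2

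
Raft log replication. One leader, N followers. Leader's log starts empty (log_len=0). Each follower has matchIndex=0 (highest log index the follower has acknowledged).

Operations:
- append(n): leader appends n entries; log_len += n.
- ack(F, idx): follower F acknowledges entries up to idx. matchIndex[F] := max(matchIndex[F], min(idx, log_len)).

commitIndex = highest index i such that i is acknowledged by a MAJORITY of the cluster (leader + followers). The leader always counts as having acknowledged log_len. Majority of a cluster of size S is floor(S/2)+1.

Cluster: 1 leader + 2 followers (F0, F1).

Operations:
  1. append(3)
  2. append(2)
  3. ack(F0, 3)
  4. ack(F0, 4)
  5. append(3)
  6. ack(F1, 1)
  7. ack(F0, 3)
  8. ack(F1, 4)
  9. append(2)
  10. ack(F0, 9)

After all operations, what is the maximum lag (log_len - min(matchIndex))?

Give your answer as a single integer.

Op 1: append 3 -> log_len=3
Op 2: append 2 -> log_len=5
Op 3: F0 acks idx 3 -> match: F0=3 F1=0; commitIndex=3
Op 4: F0 acks idx 4 -> match: F0=4 F1=0; commitIndex=4
Op 5: append 3 -> log_len=8
Op 6: F1 acks idx 1 -> match: F0=4 F1=1; commitIndex=4
Op 7: F0 acks idx 3 -> match: F0=4 F1=1; commitIndex=4
Op 8: F1 acks idx 4 -> match: F0=4 F1=4; commitIndex=4
Op 9: append 2 -> log_len=10
Op 10: F0 acks idx 9 -> match: F0=9 F1=4; commitIndex=9

Answer: 6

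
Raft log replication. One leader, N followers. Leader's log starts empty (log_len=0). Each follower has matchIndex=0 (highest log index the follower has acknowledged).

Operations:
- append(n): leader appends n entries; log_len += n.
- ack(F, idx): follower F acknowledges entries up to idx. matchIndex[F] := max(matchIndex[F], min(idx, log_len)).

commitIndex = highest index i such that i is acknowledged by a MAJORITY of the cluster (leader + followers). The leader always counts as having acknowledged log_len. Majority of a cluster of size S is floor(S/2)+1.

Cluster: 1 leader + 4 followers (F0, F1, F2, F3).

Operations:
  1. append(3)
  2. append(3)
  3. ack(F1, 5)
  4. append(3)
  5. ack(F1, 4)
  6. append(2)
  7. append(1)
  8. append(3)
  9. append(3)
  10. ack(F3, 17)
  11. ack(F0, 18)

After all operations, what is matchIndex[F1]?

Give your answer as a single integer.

Answer: 5

Derivation:
Op 1: append 3 -> log_len=3
Op 2: append 3 -> log_len=6
Op 3: F1 acks idx 5 -> match: F0=0 F1=5 F2=0 F3=0; commitIndex=0
Op 4: append 3 -> log_len=9
Op 5: F1 acks idx 4 -> match: F0=0 F1=5 F2=0 F3=0; commitIndex=0
Op 6: append 2 -> log_len=11
Op 7: append 1 -> log_len=12
Op 8: append 3 -> log_len=15
Op 9: append 3 -> log_len=18
Op 10: F3 acks idx 17 -> match: F0=0 F1=5 F2=0 F3=17; commitIndex=5
Op 11: F0 acks idx 18 -> match: F0=18 F1=5 F2=0 F3=17; commitIndex=17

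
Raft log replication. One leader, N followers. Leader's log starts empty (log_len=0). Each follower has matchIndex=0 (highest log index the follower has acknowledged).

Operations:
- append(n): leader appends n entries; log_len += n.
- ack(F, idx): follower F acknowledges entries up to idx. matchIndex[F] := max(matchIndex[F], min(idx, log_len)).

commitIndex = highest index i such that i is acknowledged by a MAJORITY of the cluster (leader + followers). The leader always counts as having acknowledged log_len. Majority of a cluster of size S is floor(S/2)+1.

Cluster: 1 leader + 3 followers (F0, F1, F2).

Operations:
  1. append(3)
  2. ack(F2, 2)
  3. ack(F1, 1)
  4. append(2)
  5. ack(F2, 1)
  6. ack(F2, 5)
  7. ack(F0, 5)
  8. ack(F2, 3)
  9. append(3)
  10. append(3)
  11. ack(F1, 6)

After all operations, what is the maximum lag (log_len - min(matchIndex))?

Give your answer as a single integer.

Answer: 6

Derivation:
Op 1: append 3 -> log_len=3
Op 2: F2 acks idx 2 -> match: F0=0 F1=0 F2=2; commitIndex=0
Op 3: F1 acks idx 1 -> match: F0=0 F1=1 F2=2; commitIndex=1
Op 4: append 2 -> log_len=5
Op 5: F2 acks idx 1 -> match: F0=0 F1=1 F2=2; commitIndex=1
Op 6: F2 acks idx 5 -> match: F0=0 F1=1 F2=5; commitIndex=1
Op 7: F0 acks idx 5 -> match: F0=5 F1=1 F2=5; commitIndex=5
Op 8: F2 acks idx 3 -> match: F0=5 F1=1 F2=5; commitIndex=5
Op 9: append 3 -> log_len=8
Op 10: append 3 -> log_len=11
Op 11: F1 acks idx 6 -> match: F0=5 F1=6 F2=5; commitIndex=5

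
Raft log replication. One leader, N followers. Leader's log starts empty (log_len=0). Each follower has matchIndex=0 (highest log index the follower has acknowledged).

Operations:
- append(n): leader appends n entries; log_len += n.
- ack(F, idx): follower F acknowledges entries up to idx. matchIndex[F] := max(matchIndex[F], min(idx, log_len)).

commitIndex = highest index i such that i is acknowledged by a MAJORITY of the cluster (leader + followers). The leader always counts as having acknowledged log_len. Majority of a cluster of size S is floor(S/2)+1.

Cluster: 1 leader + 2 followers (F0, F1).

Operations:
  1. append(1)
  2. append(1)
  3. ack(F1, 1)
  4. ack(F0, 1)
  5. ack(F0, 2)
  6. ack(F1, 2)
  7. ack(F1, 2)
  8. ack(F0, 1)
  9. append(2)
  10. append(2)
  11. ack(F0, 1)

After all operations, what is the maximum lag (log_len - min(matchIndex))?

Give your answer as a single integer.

Op 1: append 1 -> log_len=1
Op 2: append 1 -> log_len=2
Op 3: F1 acks idx 1 -> match: F0=0 F1=1; commitIndex=1
Op 4: F0 acks idx 1 -> match: F0=1 F1=1; commitIndex=1
Op 5: F0 acks idx 2 -> match: F0=2 F1=1; commitIndex=2
Op 6: F1 acks idx 2 -> match: F0=2 F1=2; commitIndex=2
Op 7: F1 acks idx 2 -> match: F0=2 F1=2; commitIndex=2
Op 8: F0 acks idx 1 -> match: F0=2 F1=2; commitIndex=2
Op 9: append 2 -> log_len=4
Op 10: append 2 -> log_len=6
Op 11: F0 acks idx 1 -> match: F0=2 F1=2; commitIndex=2

Answer: 4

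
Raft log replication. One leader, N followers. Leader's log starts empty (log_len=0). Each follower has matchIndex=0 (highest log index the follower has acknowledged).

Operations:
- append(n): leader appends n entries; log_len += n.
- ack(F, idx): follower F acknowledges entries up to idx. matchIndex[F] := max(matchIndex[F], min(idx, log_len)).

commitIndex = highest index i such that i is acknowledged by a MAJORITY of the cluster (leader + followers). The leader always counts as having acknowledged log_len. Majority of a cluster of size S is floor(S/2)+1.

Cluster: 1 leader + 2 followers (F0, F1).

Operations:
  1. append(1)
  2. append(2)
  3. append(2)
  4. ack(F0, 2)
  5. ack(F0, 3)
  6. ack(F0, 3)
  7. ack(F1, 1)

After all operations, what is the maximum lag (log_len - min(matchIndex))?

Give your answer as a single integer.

Answer: 4

Derivation:
Op 1: append 1 -> log_len=1
Op 2: append 2 -> log_len=3
Op 3: append 2 -> log_len=5
Op 4: F0 acks idx 2 -> match: F0=2 F1=0; commitIndex=2
Op 5: F0 acks idx 3 -> match: F0=3 F1=0; commitIndex=3
Op 6: F0 acks idx 3 -> match: F0=3 F1=0; commitIndex=3
Op 7: F1 acks idx 1 -> match: F0=3 F1=1; commitIndex=3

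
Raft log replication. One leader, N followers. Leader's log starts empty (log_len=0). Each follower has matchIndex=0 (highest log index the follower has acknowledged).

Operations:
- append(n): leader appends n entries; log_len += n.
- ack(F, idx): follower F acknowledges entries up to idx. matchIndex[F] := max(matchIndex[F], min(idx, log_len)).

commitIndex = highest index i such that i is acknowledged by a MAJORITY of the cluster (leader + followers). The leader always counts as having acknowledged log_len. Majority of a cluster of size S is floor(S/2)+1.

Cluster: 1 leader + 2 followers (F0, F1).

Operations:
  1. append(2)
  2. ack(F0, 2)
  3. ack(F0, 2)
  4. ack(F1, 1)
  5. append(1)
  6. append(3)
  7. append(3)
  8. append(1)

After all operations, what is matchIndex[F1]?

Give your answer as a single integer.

Op 1: append 2 -> log_len=2
Op 2: F0 acks idx 2 -> match: F0=2 F1=0; commitIndex=2
Op 3: F0 acks idx 2 -> match: F0=2 F1=0; commitIndex=2
Op 4: F1 acks idx 1 -> match: F0=2 F1=1; commitIndex=2
Op 5: append 1 -> log_len=3
Op 6: append 3 -> log_len=6
Op 7: append 3 -> log_len=9
Op 8: append 1 -> log_len=10

Answer: 1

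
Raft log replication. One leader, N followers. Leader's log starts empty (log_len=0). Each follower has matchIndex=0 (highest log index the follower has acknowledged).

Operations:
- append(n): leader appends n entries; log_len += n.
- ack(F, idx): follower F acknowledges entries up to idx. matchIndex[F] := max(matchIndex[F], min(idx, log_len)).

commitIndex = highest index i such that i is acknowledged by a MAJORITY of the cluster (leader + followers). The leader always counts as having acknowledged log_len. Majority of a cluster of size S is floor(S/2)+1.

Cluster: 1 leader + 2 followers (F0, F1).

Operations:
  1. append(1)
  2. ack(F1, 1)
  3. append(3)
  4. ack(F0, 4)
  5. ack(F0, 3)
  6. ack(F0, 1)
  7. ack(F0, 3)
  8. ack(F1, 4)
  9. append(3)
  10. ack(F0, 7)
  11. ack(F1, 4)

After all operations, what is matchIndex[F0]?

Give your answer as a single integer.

Answer: 7

Derivation:
Op 1: append 1 -> log_len=1
Op 2: F1 acks idx 1 -> match: F0=0 F1=1; commitIndex=1
Op 3: append 3 -> log_len=4
Op 4: F0 acks idx 4 -> match: F0=4 F1=1; commitIndex=4
Op 5: F0 acks idx 3 -> match: F0=4 F1=1; commitIndex=4
Op 6: F0 acks idx 1 -> match: F0=4 F1=1; commitIndex=4
Op 7: F0 acks idx 3 -> match: F0=4 F1=1; commitIndex=4
Op 8: F1 acks idx 4 -> match: F0=4 F1=4; commitIndex=4
Op 9: append 3 -> log_len=7
Op 10: F0 acks idx 7 -> match: F0=7 F1=4; commitIndex=7
Op 11: F1 acks idx 4 -> match: F0=7 F1=4; commitIndex=7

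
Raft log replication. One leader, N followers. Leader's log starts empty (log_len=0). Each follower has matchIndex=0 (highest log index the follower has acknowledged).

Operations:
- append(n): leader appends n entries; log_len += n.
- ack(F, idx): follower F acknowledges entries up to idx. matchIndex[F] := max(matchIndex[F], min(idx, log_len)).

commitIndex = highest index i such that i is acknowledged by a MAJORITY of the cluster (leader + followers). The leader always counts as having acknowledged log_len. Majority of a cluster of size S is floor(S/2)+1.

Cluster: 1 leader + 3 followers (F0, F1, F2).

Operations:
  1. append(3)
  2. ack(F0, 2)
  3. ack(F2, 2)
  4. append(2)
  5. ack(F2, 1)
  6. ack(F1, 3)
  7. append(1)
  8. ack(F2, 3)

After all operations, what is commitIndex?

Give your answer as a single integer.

Answer: 3

Derivation:
Op 1: append 3 -> log_len=3
Op 2: F0 acks idx 2 -> match: F0=2 F1=0 F2=0; commitIndex=0
Op 3: F2 acks idx 2 -> match: F0=2 F1=0 F2=2; commitIndex=2
Op 4: append 2 -> log_len=5
Op 5: F2 acks idx 1 -> match: F0=2 F1=0 F2=2; commitIndex=2
Op 6: F1 acks idx 3 -> match: F0=2 F1=3 F2=2; commitIndex=2
Op 7: append 1 -> log_len=6
Op 8: F2 acks idx 3 -> match: F0=2 F1=3 F2=3; commitIndex=3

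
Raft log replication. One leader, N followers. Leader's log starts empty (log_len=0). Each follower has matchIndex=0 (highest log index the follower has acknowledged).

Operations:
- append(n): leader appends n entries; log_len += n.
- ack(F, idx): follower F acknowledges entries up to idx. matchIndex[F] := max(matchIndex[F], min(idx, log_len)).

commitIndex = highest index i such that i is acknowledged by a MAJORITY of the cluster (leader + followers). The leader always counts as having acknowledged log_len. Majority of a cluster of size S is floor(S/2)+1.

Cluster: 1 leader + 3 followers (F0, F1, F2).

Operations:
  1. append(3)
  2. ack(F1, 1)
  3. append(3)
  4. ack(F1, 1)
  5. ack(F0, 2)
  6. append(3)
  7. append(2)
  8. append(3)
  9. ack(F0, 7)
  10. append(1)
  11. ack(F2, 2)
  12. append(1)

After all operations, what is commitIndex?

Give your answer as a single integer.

Op 1: append 3 -> log_len=3
Op 2: F1 acks idx 1 -> match: F0=0 F1=1 F2=0; commitIndex=0
Op 3: append 3 -> log_len=6
Op 4: F1 acks idx 1 -> match: F0=0 F1=1 F2=0; commitIndex=0
Op 5: F0 acks idx 2 -> match: F0=2 F1=1 F2=0; commitIndex=1
Op 6: append 3 -> log_len=9
Op 7: append 2 -> log_len=11
Op 8: append 3 -> log_len=14
Op 9: F0 acks idx 7 -> match: F0=7 F1=1 F2=0; commitIndex=1
Op 10: append 1 -> log_len=15
Op 11: F2 acks idx 2 -> match: F0=7 F1=1 F2=2; commitIndex=2
Op 12: append 1 -> log_len=16

Answer: 2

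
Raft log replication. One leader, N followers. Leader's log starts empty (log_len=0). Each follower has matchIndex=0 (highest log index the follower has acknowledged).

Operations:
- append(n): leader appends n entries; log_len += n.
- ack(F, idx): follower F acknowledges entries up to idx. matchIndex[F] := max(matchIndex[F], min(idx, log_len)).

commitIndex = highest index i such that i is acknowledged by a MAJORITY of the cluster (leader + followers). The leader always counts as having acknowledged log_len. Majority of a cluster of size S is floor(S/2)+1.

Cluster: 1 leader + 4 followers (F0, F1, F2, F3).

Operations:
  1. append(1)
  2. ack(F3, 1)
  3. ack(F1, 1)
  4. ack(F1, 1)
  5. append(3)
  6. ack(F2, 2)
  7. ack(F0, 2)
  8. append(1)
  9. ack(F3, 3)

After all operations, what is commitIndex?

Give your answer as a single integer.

Answer: 2

Derivation:
Op 1: append 1 -> log_len=1
Op 2: F3 acks idx 1 -> match: F0=0 F1=0 F2=0 F3=1; commitIndex=0
Op 3: F1 acks idx 1 -> match: F0=0 F1=1 F2=0 F3=1; commitIndex=1
Op 4: F1 acks idx 1 -> match: F0=0 F1=1 F2=0 F3=1; commitIndex=1
Op 5: append 3 -> log_len=4
Op 6: F2 acks idx 2 -> match: F0=0 F1=1 F2=2 F3=1; commitIndex=1
Op 7: F0 acks idx 2 -> match: F0=2 F1=1 F2=2 F3=1; commitIndex=2
Op 8: append 1 -> log_len=5
Op 9: F3 acks idx 3 -> match: F0=2 F1=1 F2=2 F3=3; commitIndex=2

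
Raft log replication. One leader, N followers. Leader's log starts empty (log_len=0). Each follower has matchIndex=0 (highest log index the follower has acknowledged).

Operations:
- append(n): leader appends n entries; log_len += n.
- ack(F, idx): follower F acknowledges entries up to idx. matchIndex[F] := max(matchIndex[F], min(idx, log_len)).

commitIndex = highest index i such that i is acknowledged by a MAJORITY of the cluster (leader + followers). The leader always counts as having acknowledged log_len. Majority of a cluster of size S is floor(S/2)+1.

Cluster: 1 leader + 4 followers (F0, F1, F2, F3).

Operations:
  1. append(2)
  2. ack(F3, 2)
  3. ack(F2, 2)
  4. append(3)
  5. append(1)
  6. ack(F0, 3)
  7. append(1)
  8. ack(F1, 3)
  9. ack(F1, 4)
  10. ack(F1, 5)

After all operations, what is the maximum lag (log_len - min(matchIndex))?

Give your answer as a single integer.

Answer: 5

Derivation:
Op 1: append 2 -> log_len=2
Op 2: F3 acks idx 2 -> match: F0=0 F1=0 F2=0 F3=2; commitIndex=0
Op 3: F2 acks idx 2 -> match: F0=0 F1=0 F2=2 F3=2; commitIndex=2
Op 4: append 3 -> log_len=5
Op 5: append 1 -> log_len=6
Op 6: F0 acks idx 3 -> match: F0=3 F1=0 F2=2 F3=2; commitIndex=2
Op 7: append 1 -> log_len=7
Op 8: F1 acks idx 3 -> match: F0=3 F1=3 F2=2 F3=2; commitIndex=3
Op 9: F1 acks idx 4 -> match: F0=3 F1=4 F2=2 F3=2; commitIndex=3
Op 10: F1 acks idx 5 -> match: F0=3 F1=5 F2=2 F3=2; commitIndex=3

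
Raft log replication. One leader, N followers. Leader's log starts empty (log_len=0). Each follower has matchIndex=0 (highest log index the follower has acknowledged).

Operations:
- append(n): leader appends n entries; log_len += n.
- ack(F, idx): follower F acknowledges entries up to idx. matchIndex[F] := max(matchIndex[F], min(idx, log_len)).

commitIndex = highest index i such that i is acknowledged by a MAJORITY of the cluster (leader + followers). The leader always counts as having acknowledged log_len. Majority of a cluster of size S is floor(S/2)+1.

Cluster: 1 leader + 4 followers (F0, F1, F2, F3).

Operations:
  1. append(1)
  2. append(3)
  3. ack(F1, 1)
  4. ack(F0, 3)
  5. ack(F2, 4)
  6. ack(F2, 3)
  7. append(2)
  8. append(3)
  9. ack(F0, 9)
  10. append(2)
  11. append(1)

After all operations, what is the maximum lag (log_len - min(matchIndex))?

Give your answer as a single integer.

Op 1: append 1 -> log_len=1
Op 2: append 3 -> log_len=4
Op 3: F1 acks idx 1 -> match: F0=0 F1=1 F2=0 F3=0; commitIndex=0
Op 4: F0 acks idx 3 -> match: F0=3 F1=1 F2=0 F3=0; commitIndex=1
Op 5: F2 acks idx 4 -> match: F0=3 F1=1 F2=4 F3=0; commitIndex=3
Op 6: F2 acks idx 3 -> match: F0=3 F1=1 F2=4 F3=0; commitIndex=3
Op 7: append 2 -> log_len=6
Op 8: append 3 -> log_len=9
Op 9: F0 acks idx 9 -> match: F0=9 F1=1 F2=4 F3=0; commitIndex=4
Op 10: append 2 -> log_len=11
Op 11: append 1 -> log_len=12

Answer: 12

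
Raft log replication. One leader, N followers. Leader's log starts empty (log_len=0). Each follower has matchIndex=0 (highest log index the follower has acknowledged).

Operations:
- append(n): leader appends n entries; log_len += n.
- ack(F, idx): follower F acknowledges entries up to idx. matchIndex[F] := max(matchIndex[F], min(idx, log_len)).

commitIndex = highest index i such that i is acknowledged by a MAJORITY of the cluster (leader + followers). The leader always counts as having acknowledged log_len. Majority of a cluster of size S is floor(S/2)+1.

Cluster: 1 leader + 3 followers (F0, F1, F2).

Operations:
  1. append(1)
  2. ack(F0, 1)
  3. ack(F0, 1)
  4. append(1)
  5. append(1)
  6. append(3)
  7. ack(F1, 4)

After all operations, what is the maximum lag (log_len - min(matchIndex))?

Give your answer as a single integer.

Op 1: append 1 -> log_len=1
Op 2: F0 acks idx 1 -> match: F0=1 F1=0 F2=0; commitIndex=0
Op 3: F0 acks idx 1 -> match: F0=1 F1=0 F2=0; commitIndex=0
Op 4: append 1 -> log_len=2
Op 5: append 1 -> log_len=3
Op 6: append 3 -> log_len=6
Op 7: F1 acks idx 4 -> match: F0=1 F1=4 F2=0; commitIndex=1

Answer: 6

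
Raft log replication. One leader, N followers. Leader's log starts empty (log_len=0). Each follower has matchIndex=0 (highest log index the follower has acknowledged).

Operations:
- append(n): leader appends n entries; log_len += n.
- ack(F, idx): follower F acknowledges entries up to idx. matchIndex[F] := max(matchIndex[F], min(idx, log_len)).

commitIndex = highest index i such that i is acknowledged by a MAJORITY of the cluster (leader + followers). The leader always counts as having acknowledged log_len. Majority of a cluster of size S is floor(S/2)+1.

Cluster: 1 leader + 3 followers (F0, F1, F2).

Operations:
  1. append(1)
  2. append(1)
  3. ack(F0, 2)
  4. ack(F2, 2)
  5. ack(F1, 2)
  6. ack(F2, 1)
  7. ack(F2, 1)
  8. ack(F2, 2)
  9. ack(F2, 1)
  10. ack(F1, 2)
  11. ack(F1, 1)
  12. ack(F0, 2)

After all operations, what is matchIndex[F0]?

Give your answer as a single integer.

Op 1: append 1 -> log_len=1
Op 2: append 1 -> log_len=2
Op 3: F0 acks idx 2 -> match: F0=2 F1=0 F2=0; commitIndex=0
Op 4: F2 acks idx 2 -> match: F0=2 F1=0 F2=2; commitIndex=2
Op 5: F1 acks idx 2 -> match: F0=2 F1=2 F2=2; commitIndex=2
Op 6: F2 acks idx 1 -> match: F0=2 F1=2 F2=2; commitIndex=2
Op 7: F2 acks idx 1 -> match: F0=2 F1=2 F2=2; commitIndex=2
Op 8: F2 acks idx 2 -> match: F0=2 F1=2 F2=2; commitIndex=2
Op 9: F2 acks idx 1 -> match: F0=2 F1=2 F2=2; commitIndex=2
Op 10: F1 acks idx 2 -> match: F0=2 F1=2 F2=2; commitIndex=2
Op 11: F1 acks idx 1 -> match: F0=2 F1=2 F2=2; commitIndex=2
Op 12: F0 acks idx 2 -> match: F0=2 F1=2 F2=2; commitIndex=2

Answer: 2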